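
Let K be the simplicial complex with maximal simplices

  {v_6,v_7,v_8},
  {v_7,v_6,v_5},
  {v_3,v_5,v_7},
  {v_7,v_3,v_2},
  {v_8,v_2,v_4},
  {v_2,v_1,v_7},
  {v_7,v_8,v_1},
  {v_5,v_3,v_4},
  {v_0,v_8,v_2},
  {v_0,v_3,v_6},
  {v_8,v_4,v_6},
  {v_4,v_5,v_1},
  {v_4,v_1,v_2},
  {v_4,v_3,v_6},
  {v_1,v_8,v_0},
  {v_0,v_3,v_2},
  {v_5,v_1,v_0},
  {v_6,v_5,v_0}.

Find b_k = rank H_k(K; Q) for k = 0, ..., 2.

We work with the vertex ordering v_0 < v_1 < v_2 < v_3 < v_4 < v_5 < v_6 < v_7 < v_8. The simplices of K, each written with vertices in increasing order, are:

  0-simplices (9): [v_0], [v_1], [v_2], [v_3], [v_4], [v_5], [v_6], [v_7], [v_8]
  1-simplices (27): (27 of them)
  2-simplices (18): (18 of them)

giving chain groups C_0 ≅ Z^9, C_1 ≅ Z^27, C_2 ≅ Z^18.

The boundary map ∂_1: C_1 → C_0 sends each edge [p,q] (with p < q) to q − p. For instance
  ∂[v_4,v_8] = [v_8] − [v_4].
As a 9×27 matrix over Z this has rank 8, with invariant factors (1,1,1,1,1,1,1,1).

The boundary map ∂_2: C_2 → C_1 sends each 2-simplex [p,q,r] to [q,r] − [p,r] + [p,q]. For instance
  ∂[v_5,v_6,v_7] = [v_6,v_7] − [v_5,v_7] + [v_5,v_6],
  ∂[v_3,v_5,v_7] = [v_5,v_7] − [v_3,v_7] + [v_3,v_5].
The 27×18 boundary matrix has rank 18 and Smith normal form diag(1,1,1,1,1,1,1,1,1,1,1,1,1,1,1,1,1,2).

Reading off H_k = ker ∂_k / im ∂_{k+1}:

  H_0: rank C_0 − rank ∂_1 = 9 − 8 = 1, and the invariant factors of ∂_1 are all 1, so H_0 = Z.
  H_1: rank ker ∂_1 − rank ∂_2 = (27 − 8) − 18 = 1, and ∂_2 has invariant factor 2 > 1, so H_1 = Z ⊕ Z/2.
  H_2: rank ker ∂_2 − rank ∂_3 = (18 − 18) − 0 = 0, and there is no ∂_3, so H_2 = 0.

As a check, the Euler characteristic is 9 − 27 + 18 = 0, which agrees with 1 − 1 + 0 = 0.

Hence the Betti numbers are b_0 = 1, b_1 = 1, b_2 = 0.

b_0 = 1, b_1 = 1, b_2 = 0.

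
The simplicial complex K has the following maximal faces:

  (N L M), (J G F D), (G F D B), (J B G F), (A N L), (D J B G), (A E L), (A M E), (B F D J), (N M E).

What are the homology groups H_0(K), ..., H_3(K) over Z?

H_0 ≅ Z^2,  H_1 ≅ Z,  H_2 = 0,  H_3 ≅ Z.

Take the total order A < B < D < E < F < G < J < L < M < N on the vertex set. Then K (dimension 3) consists of the simplices:

  0-simplices (10): A, B, D, E, F, G, J, L, M, N
  1-simplices (20): AE, AL, AM, AN, BD, BF, BG, BJ, DF, DG, DJ, EL, EM, EN, FG, FJ, GJ, LM, LN, MN
  2-simplices (15): AEL, AEM, ALN, BDF, BDG, BDJ, BFG, BFJ, BGJ, DFG, DFJ, DGJ, EMN, FGJ, LMN
  3-simplices (5): BDFG, BDFJ, BDGJ, BFGJ, DFGJ

so the chain groups are C_0 ≅ Z^10, C_1 ≅ Z^20, C_2 ≅ Z^15, C_3 ≅ Z^5.

The boundary map ∂_1: C_1 → C_0 is given by ∂[p,q] = [q] − [p]. For instance
  ∂BD = D − B.
As a 10×20 matrix over Z this has rank 8, with invariant factors (1,1,1,1,1,1,1,1).

The boundary map ∂_2: C_2 → C_1 acts by ∂[p,q,r] = [q,r] − [p,r] + [p,q]. For instance
  ∂EMN = MN − EN + EM,
  ∂FGJ = GJ − FJ + FG.
This gives a 20×15 integer matrix of rank 11; reducing to Smith normal form yields diagonal entries (1,1,1,1,1,1,1,1,1,1,1).

Boundary ∂_3: C_3 → C_2 sends each 3-simplex σ to the alternating sum Σ_i (−1)^i (σ with its i-th vertex removed). For instance
  ∂BDFJ = DFJ − BFJ + BDJ − BDF,
  ∂BDGJ = DGJ − BGJ + BDJ − BDG.
As a 15×5 matrix over Z this has rank 4, with invariant factors (1,1,1,1).

Computing H_k = (kernel of ∂_k) / (image of ∂_{k+1}):

  H_0: rank C_0 − rank ∂_1 = 10 − 8 = 2, and the invariant factors of ∂_1 are all 1, so H_0 = Z^2.
  H_1: rank ker ∂_1 − rank ∂_2 = (20 − 8) − 11 = 1, and the invariant factors of ∂_2 are all 1, so H_1 = Z.
  H_2: rank ker ∂_2 − rank ∂_3 = (15 − 11) − 4 = 0, and the invariant factors of ∂_3 are all 1, so H_2 = 0.
  H_3: rank ker ∂_3 − rank ∂_4 = (5 − 4) − 0 = 1, and there is no ∂_4, so H_3 = Z.

As a check, the Euler characteristic is 10 − 20 + 15 − 5 = 0, which agrees with 2 − 1 + 0 − 1 = 0.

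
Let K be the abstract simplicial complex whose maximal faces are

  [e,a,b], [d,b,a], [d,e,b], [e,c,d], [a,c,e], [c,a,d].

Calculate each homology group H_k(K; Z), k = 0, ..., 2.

H_0 = Z,  H_1 = 0,  H_2 = Z.

Fix the vertex order a < b < c < d < e and write every simplex with vertices in increasing order. Then dim K = 2 and the simplices of K are:

  0-simplices (5): a, b, c, d, e
  1-simplices (9): ab, ac, ad, ae, bd, be, cd, ce, de
  2-simplices (6): abd, abe, acd, ace, bde, cde

Hence C_0 ≅ Z^5, C_1 ≅ Z^9, C_2 ≅ Z^6.

The boundary map ∂_1: C_1 → C_0 is given by ∂[p,q] = [q] − [p].
The 5×9 boundary matrix has rank 4 and Smith normal form diag(1,1,1,1).

Boundary ∂_2: C_2 → C_1 sends each 2-simplex [p,q,r] to [q,r] − [p,r] + [p,q]. For instance
  ∂abe = be − ae + ab,
  ∂cde = de − ce + cd.
This gives a 9×6 integer matrix of rank 5; reducing to Smith normal form yields diagonal entries (1,1,1,1,1).

Reading off H_k = ker ∂_k / im ∂_{k+1}:

  H_0: rank C_0 − rank ∂_1 = 5 − 4 = 1, and the invariant factors of ∂_1 are all 1, so H_0 = Z.
  H_1: rank ker ∂_1 − rank ∂_2 = (9 − 4) − 5 = 0, and the invariant factors of ∂_2 are all 1, so H_1 = 0.
  H_2: rank ker ∂_2 − rank ∂_3 = (6 − 5) − 0 = 1, and there is no ∂_3, so H_2 = Z.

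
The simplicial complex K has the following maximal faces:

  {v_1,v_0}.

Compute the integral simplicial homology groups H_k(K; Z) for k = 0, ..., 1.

We work with the vertex ordering v_0 < v_1. The simplices of K, each written with vertices in increasing order, are:

  0-simplices (2): [v_0], [v_1]
  1-simplices (1): [v_0,v_1]

Hence C_0 ≅ Z^2, C_1 ≅ Z^1.

The boundary map ∂_1: C_1 → C_0 sends each edge [p,q] (with p < q) to q − p. For instance
  ∂[v_0,v_1] = [v_1] − [v_0].
The 2×1 boundary matrix has rank 1 and Smith normal form diag(1).

Computing H_k = (kernel of ∂_k) / (image of ∂_{k+1}):

  H_0: rank C_0 − rank ∂_1 = 2 − 1 = 1, and the invariant factors of ∂_1 are all 1, so H_0 ≅ Z.
  H_1: rank ker ∂_1 − rank ∂_2 = (1 − 1) − 0 = 0, and there is no ∂_2, so H_1 ≅ 0.

As a check, the Euler characteristic is 2 − 1 = 1, which agrees with 1 − 0 = 1.

H_0 ≅ Z,  H_1 = 0.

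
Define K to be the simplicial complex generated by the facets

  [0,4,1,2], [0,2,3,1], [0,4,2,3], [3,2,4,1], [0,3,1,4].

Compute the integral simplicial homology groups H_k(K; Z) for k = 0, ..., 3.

Fix the vertex order 0 < 1 < 2 < 3 < 4 and write every simplex with vertices in increasing order. Then dim K = 3 and the simplices of K are:

  0-simplices (5): [0], [1], [2], [3], [4]
  1-simplices (10): [0,1], [0,2], [0,3], [0,4], [1,2], [1,3], [1,4], [2,3], [2,4], [3,4]
  2-simplices (10): [0,1,2], [0,1,3], [0,1,4], [0,2,3], [0,2,4], [0,3,4], [1,2,3], [1,2,4], [1,3,4], [2,3,4]
  3-simplices (5): [0,1,2,3], [0,1,2,4], [0,1,3,4], [0,2,3,4], [1,2,3,4]

Hence C_0 ≅ Z^5, C_1 ≅ Z^10, C_2 ≅ Z^10, C_3 ≅ Z^5.

The boundary map ∂_1: C_1 → C_0 is given by ∂[p,q] = [q] − [p]. For instance
  ∂[0,4] = [4] − [0].
The 5×10 boundary matrix has rank 4 and Smith normal form diag(1,1,1,1).

Boundary ∂_2: C_2 → C_1 maps a triangle to the signed sum of its edges. For instance
  ∂[1,2,3] = [2,3] − [1,3] + [1,2],
  ∂[0,2,4] = [2,4] − [0,4] + [0,2].
The 10×10 boundary matrix has rank 6 and Smith normal form diag(1,1,1,1,1,1).

∂_3: C_3 → C_2 sends each 3-simplex σ to the alternating sum Σ_i (−1)^i (σ with its i-th vertex removed). For instance
  ∂[0,1,2,4] = [1,2,4] − [0,2,4] + [0,1,4] − [0,1,2],
  ∂[1,2,3,4] = [2,3,4] − [1,3,4] + [1,2,4] − [1,2,3].
The 10×5 boundary matrix has rank 4 and Smith normal form diag(1,1,1,1).

Reading off H_k = ker ∂_k / im ∂_{k+1}:

  H_0: rank C_0 − rank ∂_1 = 5 − 4 = 1, and the invariant factors of ∂_1 are all 1, so H_0 ≅ Z.
  H_1: rank ker ∂_1 − rank ∂_2 = (10 − 4) − 6 = 0, and the invariant factors of ∂_2 are all 1, so H_1 ≅ 0.
  H_2: rank ker ∂_2 − rank ∂_3 = (10 − 6) − 4 = 0, and the invariant factors of ∂_3 are all 1, so H_2 ≅ 0.
  H_3: rank ker ∂_3 − rank ∂_4 = (5 − 4) − 0 = 1, and there is no ∂_4, so H_3 ≅ Z.

H_0 = Z,  H_1 = 0,  H_2 = 0,  H_3 = Z.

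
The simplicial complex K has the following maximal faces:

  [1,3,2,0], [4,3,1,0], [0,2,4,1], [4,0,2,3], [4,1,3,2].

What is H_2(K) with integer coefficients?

Order the vertices as 0 < 1 < 2 < 3 < 4. Listing each simplex with vertices in this order, K has dimension 3 with simplices:

  0-simplices (5): [0], [1], [2], [3], [4]
  1-simplices (10): [0,1], [0,2], [0,3], [0,4], [1,2], [1,3], [1,4], [2,3], [2,4], [3,4]
  2-simplices (10): [0,1,2], [0,1,3], [0,1,4], [0,2,3], [0,2,4], [0,3,4], [1,2,3], [1,2,4], [1,3,4], [2,3,4]
  3-simplices (5): [0,1,2,3], [0,1,2,4], [0,1,3,4], [0,2,3,4], [1,2,3,4]

Hence C_0 ≅ Z^5, C_1 ≅ Z^10, C_2 ≅ Z^10, C_3 ≅ Z^5.

∂_1: C_1 → C_0 is given by ∂[p,q] = [q] − [p].
The resulting 5×10 matrix has rank 4, and its Smith normal form has invariant factors (1,1,1,1).

∂_2: C_2 → C_1 acts by ∂[p,q,r] = [q,r] − [p,r] + [p,q]. For instance
  ∂[2,3,4] = [3,4] − [2,4] + [2,3],
  ∂[1,2,4] = [2,4] − [1,4] + [1,2].
As a 10×10 matrix over Z this has rank 6, with invariant factors (1,1,1,1,1,1).

∂_3: C_3 → C_2 sends each 3-simplex σ to the alternating sum Σ_i (−1)^i (σ with its i-th vertex removed). For instance
  ∂[0,1,2,4] = [1,2,4] − [0,2,4] + [0,1,4] − [0,1,2],
  ∂[0,1,3,4] = [1,3,4] − [0,3,4] + [0,1,4] − [0,1,3].
The resulting 10×5 matrix has rank 4, and its Smith normal form has invariant factors (1,1,1,1).

Now H_k = ker ∂_k / im ∂_{k+1}, so:

  H_2: rank ker ∂_2 − rank ∂_3 = (10 − 6) − 4 = 0, and the invariant factors of ∂_3 are all 1, so H_2 ≅ 0.

(K is a triangulation of the 3-sphere S^3.)

H_2 ≅ 0.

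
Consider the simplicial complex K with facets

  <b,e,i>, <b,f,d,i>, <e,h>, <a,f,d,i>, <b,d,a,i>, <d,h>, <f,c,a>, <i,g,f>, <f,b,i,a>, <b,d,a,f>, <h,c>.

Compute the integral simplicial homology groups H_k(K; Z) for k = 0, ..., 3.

We work with the vertex ordering a < b < c < d < e < f < g < h < i. The simplices of K, each written with vertices in increasing order, are:

  0-simplices (9): a, b, c, d, e, f, g, h, i
  1-simplices (19): ab, ac, ad, af, ai, bd, be, bf, bi, cf, ch, df, dh, di, eh, ei, fg, fi, gi
  2-simplices (13): abd, abf, abi, acf, adf, adi, afi, bdf, bdi, bei, bfi, dfi, fgi
  3-simplices (5): abdf, abdi, abfi, adfi, bdfi

giving chain groups C_0 ≅ Z^9, C_1 ≅ Z^19, C_2 ≅ Z^13, C_3 ≅ Z^5.

Boundary ∂_1: C_1 → C_0 maps an edge to its endpoints' difference, ∂[p,q] = q − p. For instance
  ∂di = i − d.
This gives a 9×19 integer matrix of rank 8; reducing to Smith normal form yields diagonal entries (1,1,1,1,1,1,1,1).

The boundary map ∂_2: C_2 → C_1 sends each 2-simplex [p,q,r] to [q,r] − [p,r] + [p,q]. For instance
  ∂adi = di − ai + ad,
  ∂bdf = df − bf + bd.
The resulting 19×13 matrix has rank 9, and its Smith normal form has invariant factors (1,1,1,1,1,1,1,1,1).

Boundary ∂_3: C_3 → C_2 sends each 3-simplex σ to the alternating sum Σ_i (−1)^i (σ with its i-th vertex removed). For instance
  ∂abdf = bdf − adf + abf − abd,
  ∂adfi = dfi − afi + adi − adf.
The resulting 13×5 matrix has rank 4, and its Smith normal form has invariant factors (1,1,1,1).

From H_k ≅ ker(∂_k) / im(∂_{k+1}) we obtain:

  H_0: rank C_0 − rank ∂_1 = 9 − 8 = 1, and the invariant factors of ∂_1 are all 1, so H_0 ≅ Z.
  H_1: rank ker ∂_1 − rank ∂_2 = (19 − 8) − 9 = 2, and the invariant factors of ∂_2 are all 1, so H_1 ≅ Z^2.
  H_2: rank ker ∂_2 − rank ∂_3 = (13 − 9) − 4 = 0, and the invariant factors of ∂_3 are all 1, so H_2 ≅ 0.
  H_3: rank ker ∂_3 − rank ∂_4 = (5 − 4) − 0 = 1, and there is no ∂_4, so H_3 ≅ Z.

H_0 = Z,  H_1 = Z^2,  H_2 = 0,  H_3 = Z.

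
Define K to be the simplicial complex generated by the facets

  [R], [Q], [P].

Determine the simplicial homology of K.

K has 3 vertices.
rank ∂_0 = 0, rank ∂_1 = 0 ⇒ b_0 = 3 − 0 − 0 = 3. So H_0 ≅ Z^3.

H_0 = Z^3.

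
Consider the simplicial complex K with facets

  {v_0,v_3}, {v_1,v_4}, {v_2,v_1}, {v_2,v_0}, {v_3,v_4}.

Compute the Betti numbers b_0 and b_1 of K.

K has 5 vertices, 5 edges.
rank ∂_0 = 0, rank ∂_1 = 4 ⇒ b_0 = 5 − 0 − 4 = 1; all invariant factors of ∂_1 are 1 so no torsion. So H_0 ≅ Z.
rank ∂_1 = 4, rank ∂_2 = 0 ⇒ b_1 = 5 − 4 − 0 = 1. So H_1 ≅ Z.

b_0 = 1, b_1 = 1.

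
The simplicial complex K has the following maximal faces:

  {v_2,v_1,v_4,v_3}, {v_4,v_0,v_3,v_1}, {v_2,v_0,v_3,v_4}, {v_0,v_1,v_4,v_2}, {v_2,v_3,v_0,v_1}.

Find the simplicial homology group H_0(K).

Take the total order v_0 < v_1 < v_2 < v_3 < v_4 on the vertex set. Then K (dimension 3) consists of the simplices:

  0-simplices (5): [v_0], [v_1], [v_2], [v_3], [v_4]
  1-simplices (10): [v_0,v_1], [v_0,v_2], [v_0,v_3], [v_0,v_4], [v_1,v_2], [v_1,v_3], [v_1,v_4], [v_2,v_3], [v_2,v_4], [v_3,v_4]
  2-simplices (10): [v_0,v_1,v_2], [v_0,v_1,v_3], [v_0,v_1,v_4], [v_0,v_2,v_3], [v_0,v_2,v_4], [v_0,v_3,v_4], [v_1,v_2,v_3], [v_1,v_2,v_4], [v_1,v_3,v_4], [v_2,v_3,v_4]
  3-simplices (5): [v_0,v_1,v_2,v_3], [v_0,v_1,v_2,v_4], [v_0,v_1,v_3,v_4], [v_0,v_2,v_3,v_4], [v_1,v_2,v_3,v_4]

so the chain groups are C_0 ≅ Z^5, C_1 ≅ Z^10, C_2 ≅ Z^10, C_3 ≅ Z^5.

∂_1: C_1 → C_0 is given by ∂[p,q] = [q] − [p].
This gives a 5×10 integer matrix of rank 4; reducing to Smith normal form yields diagonal entries (1,1,1,1).

∂_2: C_2 → C_1 sends each 2-simplex [p,q,r] to [q,r] − [p,r] + [p,q]. For instance
  ∂[v_1,v_3,v_4] = [v_3,v_4] − [v_1,v_4] + [v_1,v_3],
  ∂[v_2,v_3,v_4] = [v_3,v_4] − [v_2,v_4] + [v_2,v_3].
As a 10×10 matrix over Z this has rank 6, with invariant factors (1,1,1,1,1,1).

Boundary ∂_3: C_3 → C_2 sends each 3-simplex σ to the alternating sum Σ_i (−1)^i (σ with its i-th vertex removed). For instance
  ∂[v_0,v_2,v_3,v_4] = [v_2,v_3,v_4] − [v_0,v_3,v_4] + [v_0,v_2,v_4] − [v_0,v_2,v_3],
  ∂[v_0,v_1,v_3,v_4] = [v_1,v_3,v_4] − [v_0,v_3,v_4] + [v_0,v_1,v_4] − [v_0,v_1,v_3].
This gives a 10×5 integer matrix of rank 4; reducing to Smith normal form yields diagonal entries (1,1,1,1).

From H_k ≅ ker(∂_k) / im(∂_{k+1}) we obtain:

  H_0: rank C_0 − rank ∂_1 = 5 − 4 = 1, and the invariant factors of ∂_1 are all 1, so H_0 = Z.

H_0 ≅ Z.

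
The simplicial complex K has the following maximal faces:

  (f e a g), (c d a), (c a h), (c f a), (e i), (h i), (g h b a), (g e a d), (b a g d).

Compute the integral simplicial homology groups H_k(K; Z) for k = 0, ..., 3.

Fix the vertex order a < b < c < d < e < f < g < h < i and write every simplex with vertices in increasing order. Then dim K = 3 and the simplices of K are:

  0-simplices (9): a, b, c, d, e, f, g, h, i
  1-simplices (21): ab, ac, ad, ae, af, ag, ah, bd, bg, bh, cd, cf, ch, de, dg, ef, eg, ei, fg, gh, hi
  2-simplices (16): abd, abg, abh, acd, acf, ach, ade, adg, aef, aeg, afg, agh, bdg, bgh, deg, efg
  3-simplices (4): abdg, abgh, adeg, aefg

Hence C_0 ≅ Z^9, C_1 ≅ Z^21, C_2 ≅ Z^16, C_3 ≅ Z^4.

The boundary map ∂_1: C_1 → C_0 sends each edge [p,q] (with p < q) to q − p.
This gives a 9×21 integer matrix of rank 8; reducing to Smith normal form yields diagonal entries (1,1,1,1,1,1,1,1).

∂_2: C_2 → C_1 acts by ∂[p,q,r] = [q,r] − [p,r] + [p,q]. For instance
  ∂efg = fg − eg + ef,
  ∂bgh = gh − bh + bg.
The resulting 21×16 matrix has rank 12, and its Smith normal form has invariant factors (1,1,1,1,1,1,1,1,1,1,1,1).

The boundary map ∂_3: C_3 → C_2 sends each 3-simplex σ to the alternating sum Σ_i (−1)^i (σ with its i-th vertex removed). For instance
  ∂abdg = bdg − adg + abg − abd,
  ∂abgh = bgh − agh + abh − abg.
The 16×4 boundary matrix has rank 4 and Smith normal form diag(1,1,1,1).

Computing H_k = (kernel of ∂_k) / (image of ∂_{k+1}):

  H_0: rank C_0 − rank ∂_1 = 9 − 8 = 1, and the invariant factors of ∂_1 are all 1, so H_0 ≅ Z.
  H_1: rank ker ∂_1 − rank ∂_2 = (21 − 8) − 12 = 1, and the invariant factors of ∂_2 are all 1, so H_1 ≅ Z.
  H_2: rank ker ∂_2 − rank ∂_3 = (16 − 12) − 4 = 0, and the invariant factors of ∂_3 are all 1, so H_2 ≅ 0.
  H_3: rank ker ∂_3 − rank ∂_4 = (4 − 4) − 0 = 0, and there is no ∂_4, so H_3 ≅ 0.

H_0 ≅ Z,  H_1 ≅ Z,  H_2 = 0,  H_3 = 0.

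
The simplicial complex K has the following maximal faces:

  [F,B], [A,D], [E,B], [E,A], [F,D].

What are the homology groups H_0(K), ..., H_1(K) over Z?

Order the vertices as A < B < D < E < F. Listing each simplex with vertices in this order, K has dimension 1 with simplices:

  0-simplices (5): A, B, D, E, F
  1-simplices (5): AD, AE, BE, BF, DF

Hence C_0 ≅ Z^5, C_1 ≅ Z^5.

Boundary ∂_1: C_1 → C_0 sends each edge [p,q] (with p < q) to q − p. For instance
  ∂BE = E − B.
As a 5×5 matrix over Z this has rank 4, with invariant factors (1,1,1,1).

Now H_k = ker ∂_k / im ∂_{k+1}, so:

  H_0: rank C_0 − rank ∂_1 = 5 − 4 = 1, and the invariant factors of ∂_1 are all 1, so H_0 = Z.
  H_1: rank ker ∂_1 − rank ∂_2 = (5 − 4) − 0 = 1, and there is no ∂_2, so H_1 = Z.

As a check, the Euler characteristic is 5 − 5 = 0, which agrees with 1 − 1 = 0.

H_0 = Z,  H_1 = Z.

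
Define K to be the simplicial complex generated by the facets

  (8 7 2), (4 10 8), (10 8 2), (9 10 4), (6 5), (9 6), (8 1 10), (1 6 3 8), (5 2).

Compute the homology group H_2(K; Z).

Fix the vertex order 1 < 2 < 3 < 4 < 5 < 6 < 7 < 8 < 9 < 10 and write every simplex with vertices in increasing order. Then dim K = 3 and the simplices of K are:

  0-simplices (10): [1], [2], [3], [4], [5], [6], [7], [8], [9], [10]
  1-simplices (19): [1,3], [1,6], [1,8], [1,10], [2,5], [2,7], [2,8], [2,10], [3,6], [3,8], [4,8], [4,9], [4,10], [5,6], [6,8], [6,9], [7,8], [8,10], [9,10]
  2-simplices (9): [1,3,6], [1,3,8], [1,6,8], [1,8,10], [2,7,8], [2,8,10], [3,6,8], [4,8,10], [4,9,10]
  3-simplices (1): [1,3,6,8]

so the chain groups are C_0 ≅ Z^10, C_1 ≅ Z^19, C_2 ≅ Z^9, C_3 ≅ Z^1.

Boundary ∂_1: C_1 → C_0 is given by ∂[p,q] = [q] − [p].
As a 10×19 matrix over Z this has rank 9, with invariant factors (1,1,1,1,1,1,1,1,1).

∂_2: C_2 → C_1 maps a triangle to the signed sum of its edges. For instance
  ∂[3,6,8] = [6,8] − [3,8] + [3,6],
  ∂[4,9,10] = [9,10] − [4,10] + [4,9].
As a 19×9 matrix over Z this has rank 8, with invariant factors (1,1,1,1,1,1,1,1).

∂_3: C_3 → C_2 sends each 3-simplex σ to the alternating sum Σ_i (−1)^i (σ with its i-th vertex removed). For instance
  ∂[1,3,6,8] = [3,6,8] − [1,6,8] + [1,3,8] − [1,3,6].
As a 9×1 matrix over Z this has rank 1, with invariant factors (1).

From H_k ≅ ker(∂_k) / im(∂_{k+1}) we obtain:

  H_2: rank ker ∂_2 − rank ∂_3 = (9 − 8) − 1 = 0, and the invariant factors of ∂_3 are all 1, so H_2 = 0.

H_2 ≅ 0.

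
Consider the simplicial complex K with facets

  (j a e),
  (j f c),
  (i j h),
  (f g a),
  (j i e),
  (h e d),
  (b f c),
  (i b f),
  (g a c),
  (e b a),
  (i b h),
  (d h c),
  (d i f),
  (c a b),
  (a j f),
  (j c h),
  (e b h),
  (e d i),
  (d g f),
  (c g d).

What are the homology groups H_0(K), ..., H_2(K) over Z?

H_0 ≅ Z,  H_1 ≅ Z ⊕ Z/2,  H_2 = 0.

We work with the vertex ordering a < b < c < d < e < f < g < h < i < j. The simplices of K, each written with vertices in increasing order, are:

  0-simplices (10): a, b, c, d, e, f, g, h, i, j
  1-simplices (30): ab, ac, ae, af, ag, aj, bc, be, bf, bh, bi, cd, cf, cg, ch, cj, de, df, dg, dh, di, eh, ei, ej, fg, fi, fj, hi, hj, ij
  2-simplices (20): abc, abe, acg, aej, afg, afj, bcf, beh, bfi, bhi, cdg, cdh, cfj, chj, deh, dei, dfg, dfi, eij, hij

Hence C_0 ≅ Z^10, C_1 ≅ Z^30, C_2 ≅ Z^20.

The boundary map ∂_1: C_1 → C_0 maps an edge to its endpoints' difference, ∂[p,q] = q − p.
This gives a 10×30 integer matrix of rank 9; reducing to Smith normal form yields diagonal entries (1,1,1,1,1,1,1,1,1).

The boundary map ∂_2: C_2 → C_1 sends each 2-simplex [p,q,r] to [q,r] − [p,r] + [p,q]. For instance
  ∂cdg = dg − cg + cd,
  ∂hij = ij − hj + hi.
The resulting 30×20 matrix has rank 20, and its Smith normal form has invariant factors (1,1,1,1,1,1,1,1,1,1,1,1,1,1,1,1,1,1,1,2).

Now H_k = ker ∂_k / im ∂_{k+1}, so:

  H_0: rank C_0 − rank ∂_1 = 10 − 9 = 1, and the invariant factors of ∂_1 are all 1, so H_0 = Z.
  H_1: rank ker ∂_1 − rank ∂_2 = (30 − 9) − 20 = 1, and ∂_2 has invariant factor 2 > 1, so H_1 = Z ⊕ Z/2.
  H_2: rank ker ∂_2 − rank ∂_3 = (20 − 20) − 0 = 0, and there is no ∂_3, so H_2 = 0.

(K is a triangulation of the Klein bottle.)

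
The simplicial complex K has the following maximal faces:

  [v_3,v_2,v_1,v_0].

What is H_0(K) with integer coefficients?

Take the total order v_0 < v_1 < v_2 < v_3 on the vertex set. Then K (dimension 3) consists of the simplices:

  0-simplices (4): [v_0], [v_1], [v_2], [v_3]
  1-simplices (6): [v_0,v_1], [v_0,v_2], [v_0,v_3], [v_1,v_2], [v_1,v_3], [v_2,v_3]
  2-simplices (4): [v_0,v_1,v_2], [v_0,v_1,v_3], [v_0,v_2,v_3], [v_1,v_2,v_3]
  3-simplices (1): [v_0,v_1,v_2,v_3]

so the chain groups are C_0 ≅ Z^4, C_1 ≅ Z^6, C_2 ≅ Z^4, C_3 ≅ Z^1.

The boundary map ∂_1: C_1 → C_0 is given by ∂[p,q] = [q] − [p]. For instance
  ∂[v_1,v_3] = [v_3] − [v_1].
As a 4×6 matrix over Z this has rank 3, with invariant factors (1,1,1).

Boundary ∂_2: C_2 → C_1 maps a triangle to the signed sum of its edges. For instance
  ∂[v_0,v_1,v_3] = [v_1,v_3] − [v_0,v_3] + [v_0,v_1],
  ∂[v_0,v_2,v_3] = [v_2,v_3] − [v_0,v_3] + [v_0,v_2].
The 6×4 boundary matrix has rank 3 and Smith normal form diag(1,1,1).

∂_3: C_3 → C_2 sends each 3-simplex σ to the alternating sum Σ_i (−1)^i (σ with its i-th vertex removed). For instance
  ∂[v_0,v_1,v_2,v_3] = [v_1,v_2,v_3] − [v_0,v_2,v_3] + [v_0,v_1,v_3] − [v_0,v_1,v_2].
As a 4×1 matrix over Z this has rank 1, with invariant factors (1).

From H_k ≅ ker(∂_k) / im(∂_{k+1}) we obtain:

  H_0: rank C_0 − rank ∂_1 = 4 − 3 = 1, and the invariant factors of ∂_1 are all 1, so H_0 = Z.

H_0 ≅ Z.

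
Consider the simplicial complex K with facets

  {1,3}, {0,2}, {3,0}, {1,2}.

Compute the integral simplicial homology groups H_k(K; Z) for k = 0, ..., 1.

H_0 ≅ Z,  H_1 ≅ Z.

Take the total order 0 < 1 < 2 < 3 on the vertex set. Then K (dimension 1) consists of the simplices:

  0-simplices (4): [0], [1], [2], [3]
  1-simplices (4): [0,2], [0,3], [1,2], [1,3]

so the chain groups are C_0 ≅ Z^4, C_1 ≅ Z^4.

∂_1: C_1 → C_0 maps an edge to its endpoints' difference, ∂[p,q] = q − p.
The resulting 4×4 matrix has rank 3, and its Smith normal form has invariant factors (1,1,1).

Computing H_k = (kernel of ∂_k) / (image of ∂_{k+1}):

  H_0: rank C_0 − rank ∂_1 = 4 − 3 = 1, and the invariant factors of ∂_1 are all 1, so H_0 = Z.
  H_1: rank ker ∂_1 − rank ∂_2 = (4 − 3) − 0 = 1, and there is no ∂_2, so H_1 = Z.

As a check, the Euler characteristic is 4 − 4 = 0, which agrees with 1 − 1 = 0.
(K is a triangulation of the circle S^1.)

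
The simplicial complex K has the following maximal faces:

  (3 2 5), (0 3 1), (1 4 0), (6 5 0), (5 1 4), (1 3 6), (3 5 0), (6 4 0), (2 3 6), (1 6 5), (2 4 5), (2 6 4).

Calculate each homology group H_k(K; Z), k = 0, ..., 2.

H_0 = Z,  H_1 = Z/2,  H_2 = 0.

Take the total order 0 < 1 < 2 < 3 < 4 < 5 < 6 on the vertex set. Then K (dimension 2) consists of the simplices:

  0-simplices (7): [0], [1], [2], [3], [4], [5], [6]
  1-simplices (18): [0,1], [0,3], [0,4], [0,5], [0,6], [1,3], [1,4], [1,5], [1,6], [2,3], [2,4], [2,5], [2,6], [3,5], [3,6], [4,5], [4,6], [5,6]
  2-simplices (12): [0,1,3], [0,1,4], [0,3,5], [0,4,6], [0,5,6], [1,3,6], [1,4,5], [1,5,6], [2,3,5], [2,3,6], [2,4,5], [2,4,6]

Hence C_0 ≅ Z^7, C_1 ≅ Z^18, C_2 ≅ Z^12.

∂_1: C_1 → C_0 is given by ∂[p,q] = [q] − [p]. For instance
  ∂[1,5] = [5] − [1].
As a 7×18 matrix over Z this has rank 6, with invariant factors (1,1,1,1,1,1).

The boundary map ∂_2: C_2 → C_1 acts by ∂[p,q,r] = [q,r] − [p,r] + [p,q]. For instance
  ∂[0,4,6] = [4,6] − [0,6] + [0,4],
  ∂[0,5,6] = [5,6] − [0,6] + [0,5].
The 18×12 boundary matrix has rank 12 and Smith normal form diag(1,1,1,1,1,1,1,1,1,1,1,2).

Reading off H_k = ker ∂_k / im ∂_{k+1}:

  H_0: rank C_0 − rank ∂_1 = 7 − 6 = 1, and the invariant factors of ∂_1 are all 1, so H_0 = Z.
  H_1: rank ker ∂_1 − rank ∂_2 = (18 − 6) − 12 = 0, and ∂_2 has invariant factor 2 > 1, so H_1 = Z/2.
  H_2: rank ker ∂_2 − rank ∂_3 = (12 − 12) − 0 = 0, and there is no ∂_3, so H_2 = 0.

(K is a triangulation of the real projective plane RP^2.)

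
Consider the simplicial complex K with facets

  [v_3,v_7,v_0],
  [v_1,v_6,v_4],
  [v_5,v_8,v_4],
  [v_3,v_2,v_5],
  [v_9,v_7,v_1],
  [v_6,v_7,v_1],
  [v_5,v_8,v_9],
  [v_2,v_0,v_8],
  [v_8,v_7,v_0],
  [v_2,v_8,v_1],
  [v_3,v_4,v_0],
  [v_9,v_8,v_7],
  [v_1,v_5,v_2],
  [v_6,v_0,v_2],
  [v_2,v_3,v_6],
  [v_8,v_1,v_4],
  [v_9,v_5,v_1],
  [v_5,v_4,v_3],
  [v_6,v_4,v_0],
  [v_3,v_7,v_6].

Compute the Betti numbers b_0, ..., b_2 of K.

b_0 = 1, b_1 = 1, b_2 = 0.

Take the total order v_0 < v_1 < v_2 < v_3 < v_4 < v_5 < v_6 < v_7 < v_8 < v_9 on the vertex set. Then K (dimension 2) consists of the simplices:

  0-simplices (10): [v_0], [v_1], [v_2], [v_3], [v_4], [v_5], [v_6], [v_7], [v_8], [v_9]
  1-simplices (30): (30 of them)
  2-simplices (20): (20 of them)

so the chain groups are C_0 ≅ Z^10, C_1 ≅ Z^30, C_2 ≅ Z^20.

The boundary map ∂_1: C_1 → C_0 is given by ∂[p,q] = [q] − [p]. For instance
  ∂[v_1,v_7] = [v_7] − [v_1].
The 10×30 boundary matrix has rank 9 and Smith normal form diag(1,1,1,1,1,1,1,1,1).

The boundary map ∂_2: C_2 → C_1 sends each 2-simplex [p,q,r] to [q,r] − [p,r] + [p,q]. For instance
  ∂[v_0,v_2,v_8] = [v_2,v_8] − [v_0,v_8] + [v_0,v_2],
  ∂[v_0,v_2,v_6] = [v_2,v_6] − [v_0,v_6] + [v_0,v_2].
As a 30×20 matrix over Z this has rank 20, with invariant factors (1,1,1,1,1,1,1,1,1,1,1,1,1,1,1,1,1,1,1,2).

From H_k ≅ ker(∂_k) / im(∂_{k+1}) we obtain:

  H_0: rank C_0 − rank ∂_1 = 10 − 9 = 1, and the invariant factors of ∂_1 are all 1, so H_0 ≅ Z.
  H_1: rank ker ∂_1 − rank ∂_2 = (30 − 9) − 20 = 1, and ∂_2 has invariant factor 2 > 1, so H_1 ≅ Z × Z/2.
  H_2: rank ker ∂_2 − rank ∂_3 = (20 − 20) − 0 = 0, and there is no ∂_3, so H_2 ≅ 0.

Hence the Betti numbers are b_0 = 1, b_1 = 1, b_2 = 0.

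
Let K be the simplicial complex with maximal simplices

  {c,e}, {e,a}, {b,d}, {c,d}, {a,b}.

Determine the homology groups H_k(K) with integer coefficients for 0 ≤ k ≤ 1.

Take the total order a < b < c < d < e on the vertex set. Then K (dimension 1) consists of the simplices:

  0-simplices (5): a, b, c, d, e
  1-simplices (5): ab, ae, bd, cd, ce

so the chain groups are C_0 ≅ Z^5, C_1 ≅ Z^5.

∂_1: C_1 → C_0 maps an edge to its endpoints' difference, ∂[p,q] = q − p. For instance
  ∂ae = e − a.
The 5×5 boundary matrix has rank 4 and Smith normal form diag(1,1,1,1).

From H_k ≅ ker(∂_k) / im(∂_{k+1}) we obtain:

  H_0: rank C_0 − rank ∂_1 = 5 − 4 = 1, and the invariant factors of ∂_1 are all 1, so H_0 = Z.
  H_1: rank ker ∂_1 − rank ∂_2 = (5 − 4) − 0 = 1, and there is no ∂_2, so H_1 = Z.

H_0 ≅ Z,  H_1 ≅ Z.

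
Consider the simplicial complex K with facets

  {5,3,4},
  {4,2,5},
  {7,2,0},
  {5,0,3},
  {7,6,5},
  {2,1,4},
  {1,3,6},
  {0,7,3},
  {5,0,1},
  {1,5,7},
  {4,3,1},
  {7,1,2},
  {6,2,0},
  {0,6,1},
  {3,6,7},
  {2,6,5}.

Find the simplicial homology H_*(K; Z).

H_0 = Z,  H_1 = Z^2,  H_2 = Z.

K has 8 vertices, 24 edges, 16 triangles.
rank ∂_0 = 0, rank ∂_1 = 7 ⇒ b_0 = 8 − 0 − 7 = 1; all invariant factors of ∂_1 are 1 so no torsion. So H_0 ≅ Z.
rank ∂_1 = 7, rank ∂_2 = 15 ⇒ b_1 = 24 − 7 − 15 = 2; all invariant factors of ∂_2 are 1 so no torsion. So H_1 ≅ Z^2.
rank ∂_2 = 15, rank ∂_3 = 0 ⇒ b_2 = 16 − 15 − 0 = 1. So H_2 ≅ Z.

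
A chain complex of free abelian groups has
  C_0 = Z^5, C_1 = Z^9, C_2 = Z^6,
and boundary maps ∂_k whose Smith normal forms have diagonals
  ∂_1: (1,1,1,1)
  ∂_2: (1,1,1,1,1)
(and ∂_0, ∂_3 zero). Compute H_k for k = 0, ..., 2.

H_0: b_0 = 5 − 0 − 4 = 1; torsion from ∂_1 factors > 1: none. So H_0 = Z.
H_1: b_1 = 9 − 4 − 5 = 0; torsion from ∂_2 factors > 1: none. So H_1 = 0.
H_2: b_2 = 6 − 5 − 0 = 1; torsion from ∂_3 factors > 1: none. So H_2 = Z.

H_0 = Z,  H_1 = 0,  H_2 = Z.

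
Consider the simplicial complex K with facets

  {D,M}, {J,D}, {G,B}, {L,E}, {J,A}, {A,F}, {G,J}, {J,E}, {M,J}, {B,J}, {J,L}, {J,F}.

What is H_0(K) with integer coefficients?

H_0 = Z.

Order the vertices as A < B < D < E < F < G < J < L < M. Listing each simplex with vertices in this order, K has dimension 1 with simplices:

  0-simplices (9): A, B, D, E, F, G, J, L, M
  1-simplices (12): AF, AJ, BG, BJ, DJ, DM, EJ, EL, FJ, GJ, JL, JM

Hence C_0 ≅ Z^9, C_1 ≅ Z^12.

The boundary map ∂_1: C_1 → C_0 sends each edge [p,q] (with p < q) to q − p. For instance
  ∂AJ = J − A.
The 9×12 boundary matrix has rank 8 and Smith normal form diag(1,1,1,1,1,1,1,1).

From H_k ≅ ker(∂_k) / im(∂_{k+1}) we obtain:

  H_0: rank C_0 − rank ∂_1 = 9 − 8 = 1, and the invariant factors of ∂_1 are all 1, so H_0 ≅ Z.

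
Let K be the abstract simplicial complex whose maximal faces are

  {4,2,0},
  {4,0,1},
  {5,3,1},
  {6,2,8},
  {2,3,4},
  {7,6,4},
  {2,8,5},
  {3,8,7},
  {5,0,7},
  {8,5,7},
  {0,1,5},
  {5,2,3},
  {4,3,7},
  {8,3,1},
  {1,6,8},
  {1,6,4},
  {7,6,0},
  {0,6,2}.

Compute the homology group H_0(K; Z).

H_0 = Z.

We work with the vertex ordering 0 < 1 < 2 < 3 < 4 < 5 < 6 < 7 < 8. The simplices of K, each written with vertices in increasing order, are:

  0-simplices (9): [0], [1], [2], [3], [4], [5], [6], [7], [8]
  1-simplices (27): (27 of them)
  2-simplices (18): [0,1,4], [0,1,5], [0,2,4], [0,2,6], [0,5,7], [0,6,7], [1,3,5], [1,3,8], [1,4,6], [1,6,8], [2,3,4], [2,3,5], [2,5,8], [2,6,8], [3,4,7], [3,7,8], [4,6,7], [5,7,8]

Hence C_0 ≅ Z^9, C_1 ≅ Z^27, C_2 ≅ Z^18.

∂_1: C_1 → C_0 sends each edge [p,q] (with p < q) to q − p.
As a 9×27 matrix over Z this has rank 8, with invariant factors (1,1,1,1,1,1,1,1).

The boundary map ∂_2: C_2 → C_1 acts by ∂[p,q,r] = [q,r] − [p,r] + [p,q]. For instance
  ∂[0,1,4] = [1,4] − [0,4] + [0,1],
  ∂[1,3,8] = [3,8] − [1,8] + [1,3].
As a 27×18 matrix over Z this has rank 18, with invariant factors (1,1,1,1,1,1,1,1,1,1,1,1,1,1,1,1,1,2).

Computing H_k = (kernel of ∂_k) / (image of ∂_{k+1}):

  H_0: rank C_0 − rank ∂_1 = 9 − 8 = 1, and the invariant factors of ∂_1 are all 1, so H_0 = Z.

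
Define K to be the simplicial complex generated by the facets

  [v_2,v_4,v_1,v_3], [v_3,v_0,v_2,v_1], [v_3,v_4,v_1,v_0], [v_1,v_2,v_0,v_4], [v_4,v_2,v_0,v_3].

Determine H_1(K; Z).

H_1 = 0.

Fix the vertex order v_0 < v_1 < v_2 < v_3 < v_4 and write every simplex with vertices in increasing order. Then dim K = 3 and the simplices of K are:

  0-simplices (5): [v_0], [v_1], [v_2], [v_3], [v_4]
  1-simplices (10): [v_0,v_1], [v_0,v_2], [v_0,v_3], [v_0,v_4], [v_1,v_2], [v_1,v_3], [v_1,v_4], [v_2,v_3], [v_2,v_4], [v_3,v_4]
  2-simplices (10): [v_0,v_1,v_2], [v_0,v_1,v_3], [v_0,v_1,v_4], [v_0,v_2,v_3], [v_0,v_2,v_4], [v_0,v_3,v_4], [v_1,v_2,v_3], [v_1,v_2,v_4], [v_1,v_3,v_4], [v_2,v_3,v_4]
  3-simplices (5): [v_0,v_1,v_2,v_3], [v_0,v_1,v_2,v_4], [v_0,v_1,v_3,v_4], [v_0,v_2,v_3,v_4], [v_1,v_2,v_3,v_4]

giving chain groups C_0 ≅ Z^5, C_1 ≅ Z^10, C_2 ≅ Z^10, C_3 ≅ Z^5.

∂_1: C_1 → C_0 is given by ∂[p,q] = [q] − [p]. For instance
  ∂[v_1,v_3] = [v_3] − [v_1].
This gives a 5×10 integer matrix of rank 4; reducing to Smith normal form yields diagonal entries (1,1,1,1).

The boundary map ∂_2: C_2 → C_1 sends each 2-simplex [p,q,r] to [q,r] − [p,r] + [p,q]. For instance
  ∂[v_2,v_3,v_4] = [v_3,v_4] − [v_2,v_4] + [v_2,v_3],
  ∂[v_1,v_3,v_4] = [v_3,v_4] − [v_1,v_4] + [v_1,v_3].
This gives a 10×10 integer matrix of rank 6; reducing to Smith normal form yields diagonal entries (1,1,1,1,1,1).

∂_3: C_3 → C_2 sends each 3-simplex σ to the alternating sum Σ_i (−1)^i (σ with its i-th vertex removed). For instance
  ∂[v_0,v_1,v_2,v_3] = [v_1,v_2,v_3] − [v_0,v_2,v_3] + [v_0,v_1,v_3] − [v_0,v_1,v_2],
  ∂[v_0,v_1,v_2,v_4] = [v_1,v_2,v_4] − [v_0,v_2,v_4] + [v_0,v_1,v_4] − [v_0,v_1,v_2].
This gives a 10×5 integer matrix of rank 4; reducing to Smith normal form yields diagonal entries (1,1,1,1).

Now H_k = ker ∂_k / im ∂_{k+1}, so:

  H_1: rank ker ∂_1 − rank ∂_2 = (10 − 4) − 6 = 0, and the invariant factors of ∂_2 are all 1, so H_1 = 0.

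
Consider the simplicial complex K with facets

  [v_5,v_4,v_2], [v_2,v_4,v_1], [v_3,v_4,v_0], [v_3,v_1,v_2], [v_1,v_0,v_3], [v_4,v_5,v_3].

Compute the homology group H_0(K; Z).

H_0 ≅ Z.

Fix the vertex order v_0 < v_1 < v_2 < v_3 < v_4 < v_5 and write every simplex with vertices in increasing order. Then dim K = 2 and the simplices of K are:

  0-simplices (6): [v_0], [v_1], [v_2], [v_3], [v_4], [v_5]
  1-simplices (12): [v_0,v_1], [v_0,v_3], [v_0,v_4], [v_1,v_2], [v_1,v_3], [v_1,v_4], [v_2,v_3], [v_2,v_4], [v_2,v_5], [v_3,v_4], [v_3,v_5], [v_4,v_5]
  2-simplices (6): [v_0,v_1,v_3], [v_0,v_3,v_4], [v_1,v_2,v_3], [v_1,v_2,v_4], [v_2,v_4,v_5], [v_3,v_4,v_5]

giving chain groups C_0 ≅ Z^6, C_1 ≅ Z^12, C_2 ≅ Z^6.

The boundary map ∂_1: C_1 → C_0 is given by ∂[p,q] = [q] − [p]. For instance
  ∂[v_1,v_3] = [v_3] − [v_1].
The 6×12 boundary matrix has rank 5 and Smith normal form diag(1,1,1,1,1).

∂_2: C_2 → C_1 maps a triangle to the signed sum of its edges. For instance
  ∂[v_0,v_3,v_4] = [v_3,v_4] − [v_0,v_4] + [v_0,v_3],
  ∂[v_0,v_1,v_3] = [v_1,v_3] − [v_0,v_3] + [v_0,v_1].
As a 12×6 matrix over Z this has rank 6, with invariant factors (1,1,1,1,1,1).

From H_k ≅ ker(∂_k) / im(∂_{k+1}) we obtain:

  H_0: rank C_0 − rank ∂_1 = 6 − 5 = 1, and the invariant factors of ∂_1 are all 1, so H_0 = Z.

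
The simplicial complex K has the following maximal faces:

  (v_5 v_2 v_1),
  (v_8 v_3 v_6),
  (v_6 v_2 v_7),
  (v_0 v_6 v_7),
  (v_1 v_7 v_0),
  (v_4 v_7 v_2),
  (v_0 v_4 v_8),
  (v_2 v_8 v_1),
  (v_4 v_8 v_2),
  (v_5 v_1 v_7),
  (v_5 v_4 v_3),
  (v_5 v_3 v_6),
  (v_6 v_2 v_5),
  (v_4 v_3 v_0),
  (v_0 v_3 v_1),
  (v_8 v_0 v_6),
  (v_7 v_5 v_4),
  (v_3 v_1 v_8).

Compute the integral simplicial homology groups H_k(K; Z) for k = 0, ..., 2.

H_0 ≅ Z,  H_1 ≅ Z ⊕ Z/2,  H_2 = 0.

Take the total order v_0 < v_1 < v_2 < v_3 < v_4 < v_5 < v_6 < v_7 < v_8 on the vertex set. Then K (dimension 2) consists of the simplices:

  0-simplices (9): [v_0], [v_1], [v_2], [v_3], [v_4], [v_5], [v_6], [v_7], [v_8]
  1-simplices (27): (27 of them)
  2-simplices (18): (18 of them)

Hence C_0 ≅ Z^9, C_1 ≅ Z^27, C_2 ≅ Z^18.

∂_1: C_1 → C_0 maps an edge to its endpoints' difference, ∂[p,q] = q − p. For instance
  ∂[v_0,v_8] = [v_8] − [v_0].
This gives a 9×27 integer matrix of rank 8; reducing to Smith normal form yields diagonal entries (1,1,1,1,1,1,1,1).

Boundary ∂_2: C_2 → C_1 maps a triangle to the signed sum of its edges. For instance
  ∂[v_2,v_6,v_7] = [v_6,v_7] − [v_2,v_7] + [v_2,v_6],
  ∂[v_0,v_1,v_3] = [v_1,v_3] − [v_0,v_3] + [v_0,v_1].
As a 27×18 matrix over Z this has rank 18, with invariant factors (1,1,1,1,1,1,1,1,1,1,1,1,1,1,1,1,1,2).

Now H_k = ker ∂_k / im ∂_{k+1}, so:

  H_0: rank C_0 − rank ∂_1 = 9 − 8 = 1, and the invariant factors of ∂_1 are all 1, so H_0 = Z.
  H_1: rank ker ∂_1 − rank ∂_2 = (27 − 8) − 18 = 1, and ∂_2 has invariant factor 2 > 1, so H_1 = Z ⊕ Z/2.
  H_2: rank ker ∂_2 − rank ∂_3 = (18 − 18) − 0 = 0, and there is no ∂_3, so H_2 = 0.

(K is a triangulation of the Klein bottle.)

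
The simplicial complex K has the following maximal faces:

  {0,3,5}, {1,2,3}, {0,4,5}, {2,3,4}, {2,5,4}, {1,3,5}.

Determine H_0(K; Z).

Take the total order 0 < 1 < 2 < 3 < 4 < 5 on the vertex set. Then K (dimension 2) consists of the simplices:

  0-simplices (6): [0], [1], [2], [3], [4], [5]
  1-simplices (12): [0,3], [0,4], [0,5], [1,2], [1,3], [1,5], [2,3], [2,4], [2,5], [3,4], [3,5], [4,5]
  2-simplices (6): [0,3,5], [0,4,5], [1,2,3], [1,3,5], [2,3,4], [2,4,5]

so the chain groups are C_0 ≅ Z^6, C_1 ≅ Z^12, C_2 ≅ Z^6.

The boundary map ∂_1: C_1 → C_0 sends each edge [p,q] (with p < q) to q − p.
The resulting 6×12 matrix has rank 5, and its Smith normal form has invariant factors (1,1,1,1,1).

Boundary ∂_2: C_2 → C_1 sends each 2-simplex [p,q,r] to [q,r] − [p,r] + [p,q]. For instance
  ∂[2,4,5] = [4,5] − [2,5] + [2,4],
  ∂[0,4,5] = [4,5] − [0,5] + [0,4].
As a 12×6 matrix over Z this has rank 6, with invariant factors (1,1,1,1,1,1).

From H_k ≅ ker(∂_k) / im(∂_{k+1}) we obtain:

  H_0: rank C_0 − rank ∂_1 = 6 − 5 = 1, and the invariant factors of ∂_1 are all 1, so H_0 = Z.

H_0 ≅ Z.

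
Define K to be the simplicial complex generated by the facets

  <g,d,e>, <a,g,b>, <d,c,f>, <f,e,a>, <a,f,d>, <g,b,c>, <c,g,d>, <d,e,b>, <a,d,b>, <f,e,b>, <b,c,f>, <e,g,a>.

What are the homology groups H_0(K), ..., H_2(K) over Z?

Order the vertices as a < b < c < d < e < f < g. Listing each simplex with vertices in this order, K has dimension 2 with simplices:

  0-simplices (7): a, b, c, d, e, f, g
  1-simplices (18): ab, ad, ae, af, ag, bc, bd, be, bf, bg, cd, cf, cg, de, df, dg, ef, eg
  2-simplices (12): abd, abg, adf, aef, aeg, bcf, bcg, bde, bef, cdf, cdg, deg

Hence C_0 ≅ Z^7, C_1 ≅ Z^18, C_2 ≅ Z^12.

The boundary map ∂_1: C_1 → C_0 is given by ∂[p,q] = [q] − [p].
As a 7×18 matrix over Z this has rank 6, with invariant factors (1,1,1,1,1,1).

∂_2: C_2 → C_1 acts by ∂[p,q,r] = [q,r] − [p,r] + [p,q]. For instance
  ∂bcg = cg − bg + bc,
  ∂cdf = df − cf + cd.
The 18×12 boundary matrix has rank 12 and Smith normal form diag(1,1,1,1,1,1,1,1,1,1,1,2).

Now H_k = ker ∂_k / im ∂_{k+1}, so:

  H_0: rank C_0 − rank ∂_1 = 7 − 6 = 1, and the invariant factors of ∂_1 are all 1, so H_0 ≅ Z.
  H_1: rank ker ∂_1 − rank ∂_2 = (18 − 6) − 12 = 0, and ∂_2 has invariant factor 2 > 1, so H_1 ≅ Z/2.
  H_2: rank ker ∂_2 − rank ∂_3 = (12 − 12) − 0 = 0, and there is no ∂_3, so H_2 ≅ 0.

H_0 = Z,  H_1 = Z/2,  H_2 = 0.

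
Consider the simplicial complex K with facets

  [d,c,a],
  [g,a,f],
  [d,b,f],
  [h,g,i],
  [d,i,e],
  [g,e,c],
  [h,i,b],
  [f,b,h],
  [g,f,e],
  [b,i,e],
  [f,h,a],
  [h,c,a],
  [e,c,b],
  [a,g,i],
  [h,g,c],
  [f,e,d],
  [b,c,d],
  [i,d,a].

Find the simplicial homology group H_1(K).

H_1 ≅ Z ⊕ Z/2Z.

Order the vertices as a < b < c < d < e < f < g < h < i. Listing each simplex with vertices in this order, K has dimension 2 with simplices:

  0-simplices (9): a, b, c, d, e, f, g, h, i
  1-simplices (27): ac, ad, af, ag, ah, ai, bc, bd, be, bf, bh, bi, cd, ce, cg, ch, de, df, di, ef, eg, ei, fg, fh, gh, gi, hi
  2-simplices (18): acd, ach, adi, afg, afh, agi, bcd, bce, bdf, bei, bfh, bhi, ceg, cgh, def, dei, efg, ghi

giving chain groups C_0 ≅ Z^9, C_1 ≅ Z^27, C_2 ≅ Z^18.

Boundary ∂_1: C_1 → C_0 sends each edge [p,q] (with p < q) to q − p. For instance
  ∂ei = i − e.
This gives a 9×27 integer matrix of rank 8; reducing to Smith normal form yields diagonal entries (1,1,1,1,1,1,1,1).

The boundary map ∂_2: C_2 → C_1 maps a triangle to the signed sum of its edges. For instance
  ∂def = ef − df + de,
  ∂afg = fg − ag + af.
The resulting 27×18 matrix has rank 18, and its Smith normal form has invariant factors (1,1,1,1,1,1,1,1,1,1,1,1,1,1,1,1,1,2).

From H_k ≅ ker(∂_k) / im(∂_{k+1}) we obtain:

  H_1: rank ker ∂_1 − rank ∂_2 = (27 − 8) − 18 = 1, and ∂_2 has invariant factor 2 > 1, so H_1 ≅ Z ⊕ Z/2Z.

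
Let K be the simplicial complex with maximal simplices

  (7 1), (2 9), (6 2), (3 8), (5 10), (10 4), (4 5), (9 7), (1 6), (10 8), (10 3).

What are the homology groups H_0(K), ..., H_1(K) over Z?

H_0 = Z^2,  H_1 = Z^3.

Take the total order 1 < 2 < 3 < 4 < 5 < 6 < 7 < 8 < 9 < 10 on the vertex set. Then K (dimension 1) consists of the simplices:

  0-simplices (10): [1], [2], [3], [4], [5], [6], [7], [8], [9], [10]
  1-simplices (11): [1,6], [1,7], [2,6], [2,9], [3,8], [3,10], [4,5], [4,10], [5,10], [7,9], [8,10]

so the chain groups are C_0 ≅ Z^10, C_1 ≅ Z^11.

∂_1: C_1 → C_0 sends each edge [p,q] (with p < q) to q − p. For instance
  ∂[3,8] = [8] − [3].
The resulting 10×11 matrix has rank 8, and its Smith normal form has invariant factors (1,1,1,1,1,1,1,1).

Reading off H_k = ker ∂_k / im ∂_{k+1}:

  H_0: rank C_0 − rank ∂_1 = 10 − 8 = 2, and the invariant factors of ∂_1 are all 1, so H_0 ≅ Z^2.
  H_1: rank ker ∂_1 − rank ∂_2 = (11 − 8) − 0 = 3, and there is no ∂_2, so H_1 ≅ Z^3.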